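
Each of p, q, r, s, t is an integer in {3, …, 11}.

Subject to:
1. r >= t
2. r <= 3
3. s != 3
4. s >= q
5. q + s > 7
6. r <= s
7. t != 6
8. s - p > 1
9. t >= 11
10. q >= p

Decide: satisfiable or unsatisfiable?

From constraint 9: t ≥ 11. From constraints 1 and 2: t ≤ r and r ≤ 3, so t ≤ 3. But 3 < 11, so no value of t works.

Unsatisfiable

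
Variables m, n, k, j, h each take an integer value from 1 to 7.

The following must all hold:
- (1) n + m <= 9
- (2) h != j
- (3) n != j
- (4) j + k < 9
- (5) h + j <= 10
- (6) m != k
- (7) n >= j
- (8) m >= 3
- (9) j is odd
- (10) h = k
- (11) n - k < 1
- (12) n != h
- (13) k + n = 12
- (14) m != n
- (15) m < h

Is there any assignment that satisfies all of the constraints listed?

Satisfiable

Take m = 3, n = 5, k = 7, j = 1, h = 7. Then constraint 1: n + m = 8; constraint 4: j + k = 8; constraint 5: h + j = 8, and every other listed constraint is also met.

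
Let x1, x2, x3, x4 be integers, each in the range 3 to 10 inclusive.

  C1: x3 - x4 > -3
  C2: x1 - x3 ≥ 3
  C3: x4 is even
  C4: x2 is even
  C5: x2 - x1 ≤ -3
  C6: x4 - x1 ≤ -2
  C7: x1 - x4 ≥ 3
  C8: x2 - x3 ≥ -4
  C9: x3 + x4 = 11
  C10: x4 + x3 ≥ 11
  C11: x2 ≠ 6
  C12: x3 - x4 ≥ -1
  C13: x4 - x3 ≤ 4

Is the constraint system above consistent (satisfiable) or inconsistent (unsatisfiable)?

Satisfiable

Try x1 = 9, x2 = 4, x3 = 5, x4 = 6.
Check constraint 1: x3 - x4 = -1; constraint 2: x1 - x3 = 4; constraint 5: x2 - x1 = -5. The remaining constraints are straightforward to verify.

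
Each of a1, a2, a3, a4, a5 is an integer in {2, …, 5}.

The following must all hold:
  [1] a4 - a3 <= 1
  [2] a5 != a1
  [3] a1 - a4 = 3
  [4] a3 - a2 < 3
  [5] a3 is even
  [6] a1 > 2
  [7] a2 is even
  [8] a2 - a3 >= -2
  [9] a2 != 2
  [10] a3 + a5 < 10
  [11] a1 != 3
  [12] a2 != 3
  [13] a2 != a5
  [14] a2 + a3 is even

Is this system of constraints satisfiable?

Take a1 = 5, a2 = 4, a3 = 4, a4 = 2, a5 = 3. Then constraint 1: a4 - a3 = -2; constraint 3: a1 - a4 = 3; constraint 4: a3 - a2 = 0, and every other listed constraint is also met.

Satisfiable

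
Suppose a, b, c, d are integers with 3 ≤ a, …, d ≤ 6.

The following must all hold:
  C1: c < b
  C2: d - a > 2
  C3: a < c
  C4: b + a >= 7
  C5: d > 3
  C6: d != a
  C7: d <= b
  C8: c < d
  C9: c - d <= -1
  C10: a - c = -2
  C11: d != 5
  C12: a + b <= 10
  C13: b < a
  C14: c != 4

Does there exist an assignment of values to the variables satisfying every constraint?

Unsatisfiable

Constraints 3, 7, 8, and 13 give d ≤ b, b < a, a < c, c < d. Chaining: d ≤ b < a < c < d, which forces d < d — impossible.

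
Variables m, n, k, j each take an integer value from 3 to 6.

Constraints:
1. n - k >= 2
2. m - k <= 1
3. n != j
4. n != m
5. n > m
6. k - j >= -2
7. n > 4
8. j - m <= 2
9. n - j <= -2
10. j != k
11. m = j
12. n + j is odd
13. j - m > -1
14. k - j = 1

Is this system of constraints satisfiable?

Constraints 1, 2, 8, and 9 give n − k ≥ 2, k − m ≥ -1, m − j ≥ -2, j − n ≥ 2.
Adding all 4 inequalities: the left sides telescope to 0, and the right sides sum to 2 + (-1) + (-2) + 2 = 1. So 0 ≥ 1, which is false.

Unsatisfiable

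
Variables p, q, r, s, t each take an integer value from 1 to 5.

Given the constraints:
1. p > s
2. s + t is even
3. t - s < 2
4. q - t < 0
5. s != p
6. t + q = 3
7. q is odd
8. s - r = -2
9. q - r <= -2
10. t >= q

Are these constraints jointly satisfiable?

Satisfiable

Take p = 3, q = 1, r = 4, s = 2, t = 2. Then constraint 3: t - s = 0; constraint 4: q - t = -1, and every other listed constraint is also met.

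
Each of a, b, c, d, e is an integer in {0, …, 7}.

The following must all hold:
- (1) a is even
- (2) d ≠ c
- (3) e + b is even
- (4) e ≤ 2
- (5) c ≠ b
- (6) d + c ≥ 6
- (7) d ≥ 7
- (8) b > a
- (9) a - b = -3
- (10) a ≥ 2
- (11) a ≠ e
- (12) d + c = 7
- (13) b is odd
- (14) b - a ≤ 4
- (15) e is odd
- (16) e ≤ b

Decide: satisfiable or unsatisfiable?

Satisfiable

The assignment a = 4, b = 7, c = 0, d = 7, e = 1 works:
  constraint 6 holds since d + c = 7.
  constraint 9 holds since a - b = -3.
The rest check out directly.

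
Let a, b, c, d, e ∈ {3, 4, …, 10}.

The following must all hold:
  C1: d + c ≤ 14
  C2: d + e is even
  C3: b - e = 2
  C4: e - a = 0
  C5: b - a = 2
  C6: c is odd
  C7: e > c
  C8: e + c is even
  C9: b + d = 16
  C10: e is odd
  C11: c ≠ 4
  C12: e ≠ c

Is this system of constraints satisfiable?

Satisfiable

One satisfying assignment is a = 7, b = 9, c = 5, d = 7, e = 7.
For the less obvious constraints — constraint 1: d + c = 12; constraint 3: b - e = 2 — and the others hold by inspection.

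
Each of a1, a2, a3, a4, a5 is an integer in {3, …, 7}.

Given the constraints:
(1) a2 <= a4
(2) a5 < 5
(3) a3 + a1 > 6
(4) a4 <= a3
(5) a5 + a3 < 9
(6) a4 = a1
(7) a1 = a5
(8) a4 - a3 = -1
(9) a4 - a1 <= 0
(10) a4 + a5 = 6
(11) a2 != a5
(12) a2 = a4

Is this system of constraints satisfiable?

From constraints 6, 7, and 12, a2 = a4 = a1 = a5, so a2 = a5. But constraint 11 says a2 ≠ a5. Contradiction.

Unsatisfiable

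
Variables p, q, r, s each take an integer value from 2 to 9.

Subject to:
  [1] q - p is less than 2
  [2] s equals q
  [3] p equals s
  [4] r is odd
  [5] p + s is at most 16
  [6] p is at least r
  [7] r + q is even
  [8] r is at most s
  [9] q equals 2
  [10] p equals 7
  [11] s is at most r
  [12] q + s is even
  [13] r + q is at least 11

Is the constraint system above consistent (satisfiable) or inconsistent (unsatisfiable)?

Constraint 10 fixes p = 7 and constraint 9 fixes q = 2. Constraints 2 and 3 give p = s = q, so p = q. But 7 ≠ 2 — contradiction.

Unsatisfiable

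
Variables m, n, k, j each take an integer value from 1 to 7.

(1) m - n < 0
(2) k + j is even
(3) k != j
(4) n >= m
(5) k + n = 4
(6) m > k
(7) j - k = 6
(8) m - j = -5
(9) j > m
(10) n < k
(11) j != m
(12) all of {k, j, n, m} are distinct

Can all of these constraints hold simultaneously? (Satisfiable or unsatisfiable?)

Constraints 1, 6, and 10 give m < n, n < k, k < m. Chaining: m < n < k < m, which forces m < m — impossible.

Unsatisfiable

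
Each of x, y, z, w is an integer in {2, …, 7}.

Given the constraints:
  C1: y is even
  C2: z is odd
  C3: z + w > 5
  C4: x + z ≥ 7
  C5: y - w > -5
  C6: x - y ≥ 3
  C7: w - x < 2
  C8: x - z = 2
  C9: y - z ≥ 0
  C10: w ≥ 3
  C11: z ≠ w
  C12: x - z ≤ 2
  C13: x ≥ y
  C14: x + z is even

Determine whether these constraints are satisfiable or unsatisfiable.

Unsatisfiable

Constraints 6, 9, and 12 give x − y ≥ 3, y − z ≥ 0, z − x ≥ -2.
Adding all 3 inequalities: the left sides telescope to 0, and the right sides sum to 3 + 0 + (-2) = 1. So 0 ≥ 1, which is false.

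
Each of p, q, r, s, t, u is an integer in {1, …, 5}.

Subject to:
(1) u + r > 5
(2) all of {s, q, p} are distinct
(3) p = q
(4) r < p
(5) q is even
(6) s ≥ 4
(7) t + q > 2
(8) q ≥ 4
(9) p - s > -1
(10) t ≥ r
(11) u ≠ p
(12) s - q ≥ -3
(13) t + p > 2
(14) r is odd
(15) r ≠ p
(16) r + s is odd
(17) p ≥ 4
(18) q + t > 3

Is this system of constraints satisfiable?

Unsatisfiable

Constraints 6, 8, and 17 confine each of s, q, p to the 2 values {4, 5} (the domain already gives each ≤ 5).
Constraint 2 requires all 3 of them to be distinct, but only 2 values are available — impossible by the pigeonhole principle.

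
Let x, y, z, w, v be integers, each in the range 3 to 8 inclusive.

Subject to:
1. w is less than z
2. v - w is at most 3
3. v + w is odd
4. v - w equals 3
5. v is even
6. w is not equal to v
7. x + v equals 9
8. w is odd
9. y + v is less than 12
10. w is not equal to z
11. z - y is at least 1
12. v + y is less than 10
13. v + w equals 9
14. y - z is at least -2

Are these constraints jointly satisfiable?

One satisfying assignment is x = 3, y = 3, z = 5, w = 3, v = 6.
For the less obvious constraints — constraint 2: v - w = 3; constraint 4: v - w = 3 — and the others hold by inspection.

Satisfiable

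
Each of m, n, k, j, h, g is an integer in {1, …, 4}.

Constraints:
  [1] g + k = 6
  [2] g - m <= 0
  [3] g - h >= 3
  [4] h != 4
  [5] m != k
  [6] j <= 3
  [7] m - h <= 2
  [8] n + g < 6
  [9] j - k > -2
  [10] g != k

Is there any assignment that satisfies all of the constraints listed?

Unsatisfiable

Constraints 2, 3, and 7 give h − m ≥ -2, m − g ≥ 0, g − h ≥ 3.
Adding all 3 inequalities: the left sides telescope to 0, and the right sides sum to (-2) + 0 + 3 = 1. So 0 ≥ 1, which is false.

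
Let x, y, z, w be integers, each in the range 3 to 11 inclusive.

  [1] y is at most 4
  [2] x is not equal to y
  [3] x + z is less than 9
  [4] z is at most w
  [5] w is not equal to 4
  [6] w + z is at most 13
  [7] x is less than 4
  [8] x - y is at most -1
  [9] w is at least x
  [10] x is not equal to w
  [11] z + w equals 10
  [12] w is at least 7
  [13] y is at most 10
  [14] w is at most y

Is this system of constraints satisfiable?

From constraints 12 and 14: y ≥ w and w ≥ 7, so y ≥ 7. From constraint 1: y ≤ 4. But 4 < 7, so no value of y works.

Unsatisfiable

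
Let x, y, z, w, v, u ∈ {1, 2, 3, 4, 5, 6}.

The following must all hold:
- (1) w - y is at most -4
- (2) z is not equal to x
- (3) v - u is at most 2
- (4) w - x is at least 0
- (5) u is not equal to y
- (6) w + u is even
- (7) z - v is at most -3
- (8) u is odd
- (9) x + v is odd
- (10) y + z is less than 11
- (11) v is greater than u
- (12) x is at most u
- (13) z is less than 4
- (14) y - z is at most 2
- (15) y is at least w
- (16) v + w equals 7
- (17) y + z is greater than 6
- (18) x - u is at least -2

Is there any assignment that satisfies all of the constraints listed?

Constraints 1, 3, 4, 7, 14, and 18 give z − y ≥ -2, y − w ≥ 4, w − x ≥ 0, x − u ≥ -2, u − v ≥ -2, v − z ≥ 3.
Adding all 6 inequalities: the left sides telescope to 0, and the right sides sum to (-2) + 4 + 0 + (-2) + (-2) + 3 = 1. So 0 ≥ 1, which is false.

Unsatisfiable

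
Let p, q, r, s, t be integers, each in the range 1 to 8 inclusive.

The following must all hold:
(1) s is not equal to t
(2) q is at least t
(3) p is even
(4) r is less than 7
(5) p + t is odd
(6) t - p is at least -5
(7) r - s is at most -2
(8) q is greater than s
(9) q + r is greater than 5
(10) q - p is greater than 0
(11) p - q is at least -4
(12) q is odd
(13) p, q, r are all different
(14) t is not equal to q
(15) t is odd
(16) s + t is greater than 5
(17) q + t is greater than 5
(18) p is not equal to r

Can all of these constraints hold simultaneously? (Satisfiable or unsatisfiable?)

Take p = 6, q = 7, r = 1, s = 6, t = 1. Then constraint 6: t - p = -5; constraint 7: r - s = -5, and every other listed constraint is also met.

Satisfiable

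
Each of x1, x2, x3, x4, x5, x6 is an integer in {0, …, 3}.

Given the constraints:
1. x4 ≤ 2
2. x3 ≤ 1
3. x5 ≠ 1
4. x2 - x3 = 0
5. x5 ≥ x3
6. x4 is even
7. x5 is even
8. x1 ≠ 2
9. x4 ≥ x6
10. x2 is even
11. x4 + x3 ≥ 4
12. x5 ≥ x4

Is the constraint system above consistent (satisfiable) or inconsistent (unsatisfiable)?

Unsatisfiable

From constraint 1: x4 ≤ 2. From constraint 2: x3 ≤ 1. Hence x4 + x3 ≤ 3. But constraint 11 requires x4 + x3 ≥ 4, and 4 > 3. Contradiction.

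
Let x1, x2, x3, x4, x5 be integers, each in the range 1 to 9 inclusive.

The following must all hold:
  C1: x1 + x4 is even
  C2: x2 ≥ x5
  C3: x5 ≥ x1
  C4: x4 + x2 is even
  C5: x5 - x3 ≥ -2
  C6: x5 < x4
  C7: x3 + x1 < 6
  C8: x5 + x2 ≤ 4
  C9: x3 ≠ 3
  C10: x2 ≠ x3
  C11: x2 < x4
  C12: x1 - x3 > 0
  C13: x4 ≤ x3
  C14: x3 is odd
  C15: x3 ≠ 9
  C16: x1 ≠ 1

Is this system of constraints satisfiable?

Constraints 2, 3, 11, 12, and 13 give x3 < x1, x1 ≤ x5, x5 ≤ x2, x2 < x4, x4 ≤ x3. Chaining: x3 < x1 ≤ x5 ≤ x2 < x4 ≤ x3, which forces x3 < x3 — impossible.

Unsatisfiable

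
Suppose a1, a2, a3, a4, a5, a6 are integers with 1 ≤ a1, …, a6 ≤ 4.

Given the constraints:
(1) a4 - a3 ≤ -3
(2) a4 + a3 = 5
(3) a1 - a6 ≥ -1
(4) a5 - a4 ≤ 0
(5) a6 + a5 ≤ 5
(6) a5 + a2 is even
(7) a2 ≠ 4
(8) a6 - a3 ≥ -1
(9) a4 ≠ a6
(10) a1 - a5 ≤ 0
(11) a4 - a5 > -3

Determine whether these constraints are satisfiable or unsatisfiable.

Constraints 1, 3, 4, 8, and 10 give a4 − a5 ≥ 0, a5 − a1 ≥ 0, a1 − a6 ≥ -1, a6 − a3 ≥ -1, a3 − a4 ≥ 3.
Adding all 5 inequalities: the left sides telescope to 0, and the right sides sum to 0 + 0 + (-1) + (-1) + 3 = 1. So 0 ≥ 1, which is false.

Unsatisfiable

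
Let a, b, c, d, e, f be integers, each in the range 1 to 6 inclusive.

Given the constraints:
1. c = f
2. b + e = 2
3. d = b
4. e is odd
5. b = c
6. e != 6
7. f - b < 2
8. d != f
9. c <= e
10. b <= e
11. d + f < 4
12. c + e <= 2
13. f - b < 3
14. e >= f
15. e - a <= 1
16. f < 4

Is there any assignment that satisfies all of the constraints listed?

Unsatisfiable

From constraints 1, 3, and 5, d = b = c = f, so d = f. But constraint 8 says d ≠ f. Contradiction.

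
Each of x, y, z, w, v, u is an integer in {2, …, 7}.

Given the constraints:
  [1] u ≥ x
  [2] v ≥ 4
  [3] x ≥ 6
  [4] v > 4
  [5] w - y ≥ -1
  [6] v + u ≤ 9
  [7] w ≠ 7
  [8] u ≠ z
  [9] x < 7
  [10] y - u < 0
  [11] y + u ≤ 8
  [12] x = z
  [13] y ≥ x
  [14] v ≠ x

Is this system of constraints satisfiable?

From constraint 2: v ≥ 4. From constraints 1 and 3: u ≥ x ≥ 6. Hence v + u ≥ 10. But constraint 6 requires v + u ≤ 9, and 9 < 10. Contradiction.

Unsatisfiable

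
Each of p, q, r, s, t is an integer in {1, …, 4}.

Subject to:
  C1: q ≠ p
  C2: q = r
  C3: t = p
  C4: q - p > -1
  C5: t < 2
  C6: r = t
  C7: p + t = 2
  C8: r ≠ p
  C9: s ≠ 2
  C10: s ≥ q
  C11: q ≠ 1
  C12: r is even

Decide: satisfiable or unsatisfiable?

Unsatisfiable

From constraints 2, 3, and 6, q = r = t = p, so q = p. But constraint 1 says q ≠ p. Contradiction.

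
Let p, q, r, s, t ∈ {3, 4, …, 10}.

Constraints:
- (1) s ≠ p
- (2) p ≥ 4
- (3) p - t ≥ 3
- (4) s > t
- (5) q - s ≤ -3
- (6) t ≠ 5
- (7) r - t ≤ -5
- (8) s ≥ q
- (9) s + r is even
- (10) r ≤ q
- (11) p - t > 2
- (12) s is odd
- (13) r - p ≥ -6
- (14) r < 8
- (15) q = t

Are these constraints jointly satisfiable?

Constraints 3, 7, and 13 give t − r ≥ 5, r − p ≥ -6, p − t ≥ 3.
Adding all 3 inequalities: the left sides telescope to 0, and the right sides sum to 5 + (-6) + 3 = 2. So 0 ≥ 2, which is false.

Unsatisfiable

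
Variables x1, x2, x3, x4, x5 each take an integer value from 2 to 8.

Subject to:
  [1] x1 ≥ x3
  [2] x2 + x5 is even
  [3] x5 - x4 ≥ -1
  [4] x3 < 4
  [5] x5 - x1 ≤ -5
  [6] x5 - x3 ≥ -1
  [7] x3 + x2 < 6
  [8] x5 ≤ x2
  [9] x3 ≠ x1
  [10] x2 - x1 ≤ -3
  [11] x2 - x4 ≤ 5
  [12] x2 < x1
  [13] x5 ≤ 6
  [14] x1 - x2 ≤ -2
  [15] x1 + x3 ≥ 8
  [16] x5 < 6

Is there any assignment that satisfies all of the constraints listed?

Unsatisfiable

Constraints 3, 5, 11, and 14 give x5 − x4 ≥ -1, x4 − x2 ≥ -5, x2 − x1 ≥ 2, x1 − x5 ≥ 5.
Adding all 4 inequalities: the left sides telescope to 0, and the right sides sum to (-1) + (-5) + 2 + 5 = 1. So 0 ≥ 1, which is false.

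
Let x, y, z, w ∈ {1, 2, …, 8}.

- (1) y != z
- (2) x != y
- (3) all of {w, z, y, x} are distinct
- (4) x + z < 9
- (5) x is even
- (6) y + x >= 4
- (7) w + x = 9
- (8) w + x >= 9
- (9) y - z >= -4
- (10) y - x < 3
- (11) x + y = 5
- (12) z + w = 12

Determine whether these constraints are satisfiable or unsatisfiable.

Try x = 2, y = 3, z = 5, w = 7.
Check constraint 4: x + z = 7; constraint 6: y + x = 5; constraint 7: w + x = 9. The remaining constraints are straightforward to verify.

Satisfiable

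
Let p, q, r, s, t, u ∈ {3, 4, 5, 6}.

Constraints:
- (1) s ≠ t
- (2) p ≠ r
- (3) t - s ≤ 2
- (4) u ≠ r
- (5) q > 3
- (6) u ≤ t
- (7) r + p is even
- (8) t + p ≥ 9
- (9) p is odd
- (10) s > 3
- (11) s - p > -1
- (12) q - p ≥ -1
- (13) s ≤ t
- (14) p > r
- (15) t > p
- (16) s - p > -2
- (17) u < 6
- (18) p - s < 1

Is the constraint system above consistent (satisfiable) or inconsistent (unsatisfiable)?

Satisfiable

One satisfying assignment is p = 5, q = 4, r = 3, s = 5, t = 6, u = 5.
For the less obvious constraints — constraint 3: t - s = 1; constraint 8: t + p = 11; constraint 11: s - p = 0 — and the others hold by inspection.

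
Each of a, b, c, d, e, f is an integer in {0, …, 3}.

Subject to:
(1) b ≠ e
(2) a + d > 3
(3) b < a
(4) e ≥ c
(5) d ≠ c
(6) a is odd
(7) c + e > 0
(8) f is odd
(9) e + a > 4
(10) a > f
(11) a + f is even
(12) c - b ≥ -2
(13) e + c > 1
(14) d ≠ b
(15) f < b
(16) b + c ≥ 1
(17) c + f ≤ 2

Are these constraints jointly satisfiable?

Satisfiable

The assignment a = 3, b = 2, c = 0, d = 1, e = 3, f = 1 works:
  constraint 2 holds since a + d = 4.
  constraint 7 holds since c + e = 3.
  constraint 9 holds since e + a = 6.
The rest check out directly.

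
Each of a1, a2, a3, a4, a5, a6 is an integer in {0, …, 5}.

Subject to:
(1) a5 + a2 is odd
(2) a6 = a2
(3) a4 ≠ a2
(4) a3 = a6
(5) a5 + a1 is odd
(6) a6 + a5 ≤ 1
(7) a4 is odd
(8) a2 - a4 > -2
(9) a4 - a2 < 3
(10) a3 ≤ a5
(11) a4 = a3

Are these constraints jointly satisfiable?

From constraints 2, 4, and 11, a4 = a3 = a6 = a2, so a4 = a2. But constraint 3 says a4 ≠ a2. Contradiction.

Unsatisfiable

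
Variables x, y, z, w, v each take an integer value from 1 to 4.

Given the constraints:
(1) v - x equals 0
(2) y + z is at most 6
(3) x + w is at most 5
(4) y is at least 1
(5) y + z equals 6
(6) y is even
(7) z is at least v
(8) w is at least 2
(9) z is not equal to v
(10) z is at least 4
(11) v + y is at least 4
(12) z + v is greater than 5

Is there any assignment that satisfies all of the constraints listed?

Try x = 2, y = 2, z = 4, w = 2, v = 2.
Check constraint 1: v - x = 0; constraint 2: y + z = 6; constraint 3: x + w = 4. The remaining constraints are straightforward to verify.

Satisfiable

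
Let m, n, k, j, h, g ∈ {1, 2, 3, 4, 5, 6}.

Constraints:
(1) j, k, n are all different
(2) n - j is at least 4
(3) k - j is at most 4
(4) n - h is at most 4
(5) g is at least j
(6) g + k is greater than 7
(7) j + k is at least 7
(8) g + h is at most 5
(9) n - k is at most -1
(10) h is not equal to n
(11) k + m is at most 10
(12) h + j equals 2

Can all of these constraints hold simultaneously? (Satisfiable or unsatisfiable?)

Unsatisfiable

Constraints 2, 3, and 9 give n − j ≥ 4, j − k ≥ -4, k − n ≥ 1.
Adding all 3 inequalities: the left sides telescope to 0, and the right sides sum to 4 + (-4) + 1 = 1. So 0 ≥ 1, which is false.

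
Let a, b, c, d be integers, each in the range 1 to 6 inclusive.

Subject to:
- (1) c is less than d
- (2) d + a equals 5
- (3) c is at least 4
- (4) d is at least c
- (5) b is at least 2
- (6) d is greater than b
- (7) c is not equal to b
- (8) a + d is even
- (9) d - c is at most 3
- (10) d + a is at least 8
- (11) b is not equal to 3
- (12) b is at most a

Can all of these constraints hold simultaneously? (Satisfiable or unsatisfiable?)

Unsatisfiable

From constraints 3 and 4: d ≥ c ≥ 4. From constraints 5 and 12: a ≥ b ≥ 2. Hence d + a ≥ 6. But constraint 2 requires d + a = 5, and 5 < 6. Contradiction.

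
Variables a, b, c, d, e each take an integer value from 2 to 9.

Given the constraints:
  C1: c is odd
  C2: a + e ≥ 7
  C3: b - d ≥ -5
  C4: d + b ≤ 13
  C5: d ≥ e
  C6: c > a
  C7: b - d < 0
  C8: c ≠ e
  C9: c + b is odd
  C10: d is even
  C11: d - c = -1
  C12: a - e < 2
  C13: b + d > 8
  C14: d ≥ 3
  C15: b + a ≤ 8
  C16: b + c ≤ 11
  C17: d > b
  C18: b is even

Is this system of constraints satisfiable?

Satisfiable

The assignment a = 4, b = 4, c = 7, d = 6, e = 4 works:
  constraint 2 holds since a + e = 8.
  constraint 3 holds since b - d = -2.
The rest check out directly.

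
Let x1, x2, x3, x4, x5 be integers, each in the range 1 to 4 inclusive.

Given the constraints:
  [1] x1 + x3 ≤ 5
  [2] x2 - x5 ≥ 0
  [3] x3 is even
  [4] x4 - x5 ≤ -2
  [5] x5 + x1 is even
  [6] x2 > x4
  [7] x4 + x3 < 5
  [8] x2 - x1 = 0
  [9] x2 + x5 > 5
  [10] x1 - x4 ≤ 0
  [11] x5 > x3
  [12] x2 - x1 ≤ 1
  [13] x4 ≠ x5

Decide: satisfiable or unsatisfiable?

Constraints 2, 4, 10, and 12 give x4 − x1 ≥ 0, x1 − x2 ≥ -1, x2 − x5 ≥ 0, x5 − x4 ≥ 2.
Adding all 4 inequalities: the left sides telescope to 0, and the right sides sum to 0 + (-1) + 0 + 2 = 1. So 0 ≥ 1, which is false.

Unsatisfiable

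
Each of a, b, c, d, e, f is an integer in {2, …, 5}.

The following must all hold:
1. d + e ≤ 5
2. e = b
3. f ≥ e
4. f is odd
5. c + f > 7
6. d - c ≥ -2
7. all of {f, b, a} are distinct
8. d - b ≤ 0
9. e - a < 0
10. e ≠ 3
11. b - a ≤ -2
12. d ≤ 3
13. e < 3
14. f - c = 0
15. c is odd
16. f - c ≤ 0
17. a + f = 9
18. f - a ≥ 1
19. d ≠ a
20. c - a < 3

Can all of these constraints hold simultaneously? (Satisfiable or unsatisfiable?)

Constraints 6, 8, 11, 16, and 18 give f − a ≥ 1, a − b ≥ 2, b − d ≥ 0, d − c ≥ -2, c − f ≥ 0.
Adding all 5 inequalities: the left sides telescope to 0, and the right sides sum to 1 + 2 + 0 + (-2) + 0 = 1. So 0 ≥ 1, which is false.

Unsatisfiable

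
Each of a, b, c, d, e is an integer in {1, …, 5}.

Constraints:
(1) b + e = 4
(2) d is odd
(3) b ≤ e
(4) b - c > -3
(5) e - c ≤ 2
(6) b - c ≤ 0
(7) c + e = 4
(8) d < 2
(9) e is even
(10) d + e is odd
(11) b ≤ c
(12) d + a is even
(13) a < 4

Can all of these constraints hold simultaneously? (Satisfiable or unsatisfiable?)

Satisfiable

The assignment a = 1, b = 2, c = 2, d = 1, e = 2 works:
  constraint 1 holds since b + e = 4.
  constraint 4 holds since b - c = 0.
The rest check out directly.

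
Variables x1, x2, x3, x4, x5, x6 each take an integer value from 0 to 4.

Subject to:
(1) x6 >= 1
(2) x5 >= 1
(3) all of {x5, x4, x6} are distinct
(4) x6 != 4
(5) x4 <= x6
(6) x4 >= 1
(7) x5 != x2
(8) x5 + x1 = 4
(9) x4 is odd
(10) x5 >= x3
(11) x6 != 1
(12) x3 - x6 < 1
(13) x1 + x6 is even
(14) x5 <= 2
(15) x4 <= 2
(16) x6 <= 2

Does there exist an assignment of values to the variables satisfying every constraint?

Unsatisfiable

Constraints 1, 2, 6, 14, 15, and 16 confine each of x5, x4, x6 to the 2 values {1, 2}.
Constraint 3 requires all 3 of them to be distinct, but only 2 values are available — impossible by the pigeonhole principle.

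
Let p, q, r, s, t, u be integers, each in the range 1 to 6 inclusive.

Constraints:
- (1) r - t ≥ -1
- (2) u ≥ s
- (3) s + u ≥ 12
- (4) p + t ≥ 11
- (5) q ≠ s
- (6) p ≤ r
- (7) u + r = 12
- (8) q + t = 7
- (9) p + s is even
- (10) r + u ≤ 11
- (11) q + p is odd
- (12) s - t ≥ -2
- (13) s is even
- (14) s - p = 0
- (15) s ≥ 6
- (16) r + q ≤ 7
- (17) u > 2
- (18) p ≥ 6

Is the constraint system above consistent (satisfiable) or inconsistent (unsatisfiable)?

Unsatisfiable

From constraints 6 and 18: r ≥ p ≥ 6. From constraints 2 and 15: u ≥ s ≥ 6. Hence r + u ≥ 12. But constraint 10 requires r + u ≤ 11, and 11 < 12. Contradiction.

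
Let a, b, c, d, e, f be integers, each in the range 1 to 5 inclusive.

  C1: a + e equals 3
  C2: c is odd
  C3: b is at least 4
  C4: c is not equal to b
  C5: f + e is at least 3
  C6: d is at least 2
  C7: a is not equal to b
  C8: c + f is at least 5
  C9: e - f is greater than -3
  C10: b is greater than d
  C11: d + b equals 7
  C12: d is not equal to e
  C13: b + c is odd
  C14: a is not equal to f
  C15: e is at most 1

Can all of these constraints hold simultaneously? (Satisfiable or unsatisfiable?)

Satisfiable

One satisfying assignment is a = 2, b = 4, c = 3, d = 3, e = 1, f = 3.
For the less obvious constraints — constraint 1: a + e = 3; constraint 5: f + e = 4; constraint 8: c + f = 6 — and the others hold by inspection.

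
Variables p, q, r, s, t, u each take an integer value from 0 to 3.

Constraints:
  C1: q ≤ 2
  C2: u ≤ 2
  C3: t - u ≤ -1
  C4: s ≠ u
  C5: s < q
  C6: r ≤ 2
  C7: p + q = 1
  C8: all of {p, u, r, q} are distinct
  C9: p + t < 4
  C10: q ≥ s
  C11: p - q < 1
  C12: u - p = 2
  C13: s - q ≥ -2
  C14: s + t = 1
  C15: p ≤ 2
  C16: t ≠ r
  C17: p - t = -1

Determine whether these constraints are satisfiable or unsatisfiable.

Unsatisfiable

Constraints 1, 2, 6, and 15 confine each of p, u, r, q to the 3 values {0, …, 2} (the domain already gives each ≥ 0).
Constraint 8 requires all 4 of them to be distinct, but only 3 values are available — impossible by the pigeonhole principle.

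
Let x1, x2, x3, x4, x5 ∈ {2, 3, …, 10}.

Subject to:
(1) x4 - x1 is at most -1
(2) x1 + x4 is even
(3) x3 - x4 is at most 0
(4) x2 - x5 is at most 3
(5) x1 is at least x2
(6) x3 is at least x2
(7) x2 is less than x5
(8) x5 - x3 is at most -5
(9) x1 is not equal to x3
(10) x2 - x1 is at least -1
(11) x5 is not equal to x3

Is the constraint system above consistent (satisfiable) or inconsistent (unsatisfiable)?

Constraints 1, 3, 4, 8, and 10 give x3 − x5 ≥ 5, x5 − x2 ≥ -3, x2 − x1 ≥ -1, x1 − x4 ≥ 1, x4 − x3 ≥ 0.
Adding all 5 inequalities: the left sides telescope to 0, and the right sides sum to 5 + (-3) + (-1) + 1 + 0 = 2. So 0 ≥ 2, which is false.

Unsatisfiable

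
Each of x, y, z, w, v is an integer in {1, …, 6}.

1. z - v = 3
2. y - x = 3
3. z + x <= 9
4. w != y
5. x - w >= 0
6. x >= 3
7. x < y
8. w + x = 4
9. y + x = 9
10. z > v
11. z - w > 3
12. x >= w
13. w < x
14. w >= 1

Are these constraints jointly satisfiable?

The assignment x = 3, y = 6, z = 6, w = 1, v = 3 works:
  constraint 1 holds since z - v = 3.
  constraint 2 holds since y - x = 3.
The rest check out directly.

Satisfiable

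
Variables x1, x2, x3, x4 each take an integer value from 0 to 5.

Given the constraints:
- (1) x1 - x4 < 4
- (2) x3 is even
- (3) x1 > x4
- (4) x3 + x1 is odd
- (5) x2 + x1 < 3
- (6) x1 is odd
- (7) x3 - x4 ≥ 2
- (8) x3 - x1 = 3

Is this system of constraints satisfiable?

Satisfiable

Take x1 = 1, x2 = 0, x3 = 4, x4 = 0. Then constraint 1: x1 - x4 = 1; constraint 5: x2 + x1 = 1; constraint 7: x3 - x4 = 4, and every other listed constraint is also met.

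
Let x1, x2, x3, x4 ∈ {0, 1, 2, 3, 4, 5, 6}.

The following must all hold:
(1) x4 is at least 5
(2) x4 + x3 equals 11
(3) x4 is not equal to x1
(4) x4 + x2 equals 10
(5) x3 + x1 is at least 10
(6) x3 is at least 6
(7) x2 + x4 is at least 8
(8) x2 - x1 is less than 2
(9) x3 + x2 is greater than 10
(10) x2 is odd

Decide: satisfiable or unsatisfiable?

Satisfiable

Try x1 = 4, x2 = 5, x3 = 6, x4 = 5.
Check constraint 2: x4 + x3 = 11; constraint 4: x4 + x2 = 10; constraint 5: x3 + x1 = 10. The remaining constraints are straightforward to verify.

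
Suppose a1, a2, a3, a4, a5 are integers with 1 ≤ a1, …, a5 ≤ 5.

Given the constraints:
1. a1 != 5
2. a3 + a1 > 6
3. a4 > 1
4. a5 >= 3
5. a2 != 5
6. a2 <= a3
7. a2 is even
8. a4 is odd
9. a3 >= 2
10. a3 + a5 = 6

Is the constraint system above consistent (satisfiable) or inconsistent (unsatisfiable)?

Setting (a1, a2, a3, a4, a5) = (4, 2, 3, 5, 3) satisfies everything: constraint 2: a3 + a1 = 7; constraint 7: a2 = 2 is even; constraint 10: a3 + a5 = 6, and the others follow.

Satisfiable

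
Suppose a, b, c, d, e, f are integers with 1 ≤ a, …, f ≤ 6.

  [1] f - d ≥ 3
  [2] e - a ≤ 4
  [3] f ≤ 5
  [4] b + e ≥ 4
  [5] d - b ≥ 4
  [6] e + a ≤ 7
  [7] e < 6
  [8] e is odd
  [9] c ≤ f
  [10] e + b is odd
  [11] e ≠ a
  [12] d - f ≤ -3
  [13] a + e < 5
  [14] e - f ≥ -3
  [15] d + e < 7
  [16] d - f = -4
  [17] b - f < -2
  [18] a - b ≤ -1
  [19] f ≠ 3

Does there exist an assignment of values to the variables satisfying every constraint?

Unsatisfiable

Constraints 2, 5, 12, 14, and 18 give d − b ≥ 4, b − a ≥ 1, a − e ≥ -4, e − f ≥ -3, f − d ≥ 3.
Adding all 5 inequalities: the left sides telescope to 0, and the right sides sum to 4 + 1 + (-4) + (-3) + 3 = 1. So 0 ≥ 1, which is false.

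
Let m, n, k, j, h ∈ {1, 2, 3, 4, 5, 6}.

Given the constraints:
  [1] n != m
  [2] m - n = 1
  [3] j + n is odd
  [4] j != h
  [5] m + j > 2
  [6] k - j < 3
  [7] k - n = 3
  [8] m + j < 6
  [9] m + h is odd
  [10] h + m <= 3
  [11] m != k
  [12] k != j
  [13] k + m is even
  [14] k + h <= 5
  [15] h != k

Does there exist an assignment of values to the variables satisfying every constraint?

Try m = 2, n = 1, k = 4, j = 2, h = 1.
Check constraint 2: m - n = 1; constraint 5: m + j = 4; constraint 6: k - j = 2. The remaining constraints are straightforward to verify.

Satisfiable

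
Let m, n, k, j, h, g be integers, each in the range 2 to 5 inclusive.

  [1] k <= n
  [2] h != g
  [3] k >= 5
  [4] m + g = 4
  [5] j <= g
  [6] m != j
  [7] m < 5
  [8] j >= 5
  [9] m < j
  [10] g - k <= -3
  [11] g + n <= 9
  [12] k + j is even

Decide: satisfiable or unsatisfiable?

Unsatisfiable

From constraints 5 and 8: g ≥ j ≥ 5. From constraints 1 and 3: n ≥ k ≥ 5. Hence g + n ≥ 10. But constraint 11 requires g + n ≤ 9, and 9 < 10. Contradiction.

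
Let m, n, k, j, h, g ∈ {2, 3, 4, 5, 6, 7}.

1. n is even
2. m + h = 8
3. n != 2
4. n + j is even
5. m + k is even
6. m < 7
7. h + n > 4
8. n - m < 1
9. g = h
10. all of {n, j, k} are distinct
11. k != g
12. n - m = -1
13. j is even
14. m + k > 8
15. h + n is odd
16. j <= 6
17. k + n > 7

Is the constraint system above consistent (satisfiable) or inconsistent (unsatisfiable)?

One satisfying assignment is m = 5, n = 4, k = 5, j = 2, h = 3, g = 3.
For the less obvious constraints — constraint 2: m + h = 8; constraint 7: h + n = 7; constraint 8: n - m = -1 — and the others hold by inspection.

Satisfiable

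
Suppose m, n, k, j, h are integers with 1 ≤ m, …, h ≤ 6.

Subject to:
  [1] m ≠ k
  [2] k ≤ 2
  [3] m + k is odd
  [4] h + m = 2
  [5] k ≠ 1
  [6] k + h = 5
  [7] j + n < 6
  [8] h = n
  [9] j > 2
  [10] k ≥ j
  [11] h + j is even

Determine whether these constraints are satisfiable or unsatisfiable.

From constraint 9: j ≥ 3. From constraints 2 and 10: j ≤ k and k ≤ 2, so j ≤ 2. But 2 < 3, so no value of j works.

Unsatisfiable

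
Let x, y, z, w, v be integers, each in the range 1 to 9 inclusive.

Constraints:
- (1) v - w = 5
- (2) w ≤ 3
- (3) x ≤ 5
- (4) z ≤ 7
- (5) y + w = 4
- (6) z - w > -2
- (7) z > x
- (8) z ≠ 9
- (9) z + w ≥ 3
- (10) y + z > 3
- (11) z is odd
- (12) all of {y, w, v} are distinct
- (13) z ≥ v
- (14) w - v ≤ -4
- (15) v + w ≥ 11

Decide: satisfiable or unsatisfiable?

Unsatisfiable

From constraints 4 and 13: v ≤ z ≤ 7. From constraint 2: w ≤ 3. Hence v + w ≤ 10. But constraint 15 requires v + w ≥ 11, and 11 > 10. Contradiction.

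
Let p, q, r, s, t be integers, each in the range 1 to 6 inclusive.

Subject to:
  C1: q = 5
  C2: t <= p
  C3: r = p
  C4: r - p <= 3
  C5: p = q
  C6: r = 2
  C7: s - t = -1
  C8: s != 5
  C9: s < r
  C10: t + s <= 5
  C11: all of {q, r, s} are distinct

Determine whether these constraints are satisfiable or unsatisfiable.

Unsatisfiable

Constraint 6 fixes r = 2 and constraint 1 fixes q = 5. Constraints 3 and 5 give r = p = q, so r = q. But 2 ≠ 5 — contradiction.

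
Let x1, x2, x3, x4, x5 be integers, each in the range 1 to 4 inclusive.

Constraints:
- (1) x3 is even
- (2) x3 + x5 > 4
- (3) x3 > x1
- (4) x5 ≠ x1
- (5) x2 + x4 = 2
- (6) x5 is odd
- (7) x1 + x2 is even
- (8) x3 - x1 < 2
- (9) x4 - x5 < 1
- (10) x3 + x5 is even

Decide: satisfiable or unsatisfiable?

Constraint 1 makes x3 even and constraint 6 makes x5 odd, so x3 + x5 must be odd. Constraint 10 says x3 + x5 is even — contradiction.

Unsatisfiable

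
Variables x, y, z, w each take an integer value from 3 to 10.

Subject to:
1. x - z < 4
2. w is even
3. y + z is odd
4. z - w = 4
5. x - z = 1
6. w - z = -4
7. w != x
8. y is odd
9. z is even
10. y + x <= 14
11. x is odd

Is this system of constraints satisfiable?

Take x = 9, y = 5, z = 8, w = 4. Then constraint 1: x - z = 1; constraint 4: z - w = 4; constraint 5: x - z = 1, and every other listed constraint is also met.

Satisfiable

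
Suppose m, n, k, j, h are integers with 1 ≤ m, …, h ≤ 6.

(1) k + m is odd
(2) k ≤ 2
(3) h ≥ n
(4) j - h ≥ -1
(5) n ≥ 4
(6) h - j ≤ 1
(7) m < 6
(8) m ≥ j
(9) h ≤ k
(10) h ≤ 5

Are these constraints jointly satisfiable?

Unsatisfiable

From constraints 3 and 5: h ≥ n and n ≥ 4, so h ≥ 4. From constraints 2 and 9: h ≤ k and k ≤ 2, so h ≤ 2. But 2 < 4, so no value of h works.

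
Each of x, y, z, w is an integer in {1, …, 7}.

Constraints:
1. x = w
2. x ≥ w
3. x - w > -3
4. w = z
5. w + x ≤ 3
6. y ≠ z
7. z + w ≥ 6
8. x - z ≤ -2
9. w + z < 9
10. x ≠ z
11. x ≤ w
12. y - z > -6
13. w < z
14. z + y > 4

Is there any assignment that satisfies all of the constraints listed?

Unsatisfiable

From constraints 1 and 4, x = w = z, so x = z. But constraint 10 says x ≠ z. Contradiction.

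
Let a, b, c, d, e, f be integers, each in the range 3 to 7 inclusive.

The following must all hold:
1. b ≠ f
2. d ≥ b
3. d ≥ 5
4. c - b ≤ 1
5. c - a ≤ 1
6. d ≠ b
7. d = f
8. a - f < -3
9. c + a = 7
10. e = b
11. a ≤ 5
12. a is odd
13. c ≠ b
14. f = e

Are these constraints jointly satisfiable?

Unsatisfiable

From constraints 7, 10, and 14, d = f = e = b, so d = b. But constraint 6 says d ≠ b. Contradiction.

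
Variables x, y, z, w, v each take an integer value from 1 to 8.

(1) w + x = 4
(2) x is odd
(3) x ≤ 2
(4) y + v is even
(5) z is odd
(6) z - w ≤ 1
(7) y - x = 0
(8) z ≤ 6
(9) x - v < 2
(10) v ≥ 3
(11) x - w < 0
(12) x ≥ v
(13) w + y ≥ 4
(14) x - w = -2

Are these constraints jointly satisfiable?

From constraints 10 and 12: x ≥ v and v ≥ 3, so x ≥ 3. From constraint 3: x ≤ 2. But 2 < 3, so no value of x works.

Unsatisfiable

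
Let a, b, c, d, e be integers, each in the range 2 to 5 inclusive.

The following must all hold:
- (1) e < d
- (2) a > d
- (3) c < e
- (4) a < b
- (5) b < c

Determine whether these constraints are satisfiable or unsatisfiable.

Unsatisfiable

Constraints 1, 2, 3, 4, and 5 give d < a, a < b, b < c, c < e, e < d. Chaining: d < a < b < c < e < d, which forces d < d — impossible.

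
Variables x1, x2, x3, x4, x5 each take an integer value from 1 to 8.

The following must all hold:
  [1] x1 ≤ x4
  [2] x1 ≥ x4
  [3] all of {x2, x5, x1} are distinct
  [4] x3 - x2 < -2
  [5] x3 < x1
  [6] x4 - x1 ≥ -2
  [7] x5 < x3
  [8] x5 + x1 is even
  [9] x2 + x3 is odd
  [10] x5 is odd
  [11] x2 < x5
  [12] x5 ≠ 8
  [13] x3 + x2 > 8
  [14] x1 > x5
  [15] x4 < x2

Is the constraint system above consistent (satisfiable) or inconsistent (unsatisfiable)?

Unsatisfiable

Constraints 1, 5, 7, 11, and 15 give x1 ≤ x4, x4 < x2, x2 < x5, x5 < x3, x3 < x1. Chaining: x1 ≤ x4 < x2 < x5 < x3 < x1, which forces x1 < x1 — impossible.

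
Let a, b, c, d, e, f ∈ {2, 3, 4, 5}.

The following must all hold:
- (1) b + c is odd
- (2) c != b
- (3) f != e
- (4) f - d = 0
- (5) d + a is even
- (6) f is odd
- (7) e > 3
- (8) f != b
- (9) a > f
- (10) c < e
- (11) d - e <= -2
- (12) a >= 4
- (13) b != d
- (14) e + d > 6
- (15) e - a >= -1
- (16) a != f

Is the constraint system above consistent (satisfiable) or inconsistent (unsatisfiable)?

The assignment a = 5, b = 5, c = 2, d = 3, e = 5, f = 3 works:
  constraint 4 holds since f - d = 0.
  constraint 11 holds since d - e = -2.
The rest check out directly.

Satisfiable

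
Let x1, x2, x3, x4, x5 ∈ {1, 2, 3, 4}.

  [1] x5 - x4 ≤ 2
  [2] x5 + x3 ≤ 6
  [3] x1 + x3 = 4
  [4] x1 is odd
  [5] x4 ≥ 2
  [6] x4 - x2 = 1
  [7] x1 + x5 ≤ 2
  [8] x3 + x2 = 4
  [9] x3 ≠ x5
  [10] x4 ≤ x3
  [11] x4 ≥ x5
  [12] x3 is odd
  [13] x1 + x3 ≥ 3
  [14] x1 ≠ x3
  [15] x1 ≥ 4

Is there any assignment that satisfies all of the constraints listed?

From constraint 15: x1 ≥ 4. From constraints 5 and 10: x3 ≥ x4 ≥ 2. Hence x1 + x3 ≥ 6. But constraint 3 requires x1 + x3 = 4, and 4 < 6. Contradiction.

Unsatisfiable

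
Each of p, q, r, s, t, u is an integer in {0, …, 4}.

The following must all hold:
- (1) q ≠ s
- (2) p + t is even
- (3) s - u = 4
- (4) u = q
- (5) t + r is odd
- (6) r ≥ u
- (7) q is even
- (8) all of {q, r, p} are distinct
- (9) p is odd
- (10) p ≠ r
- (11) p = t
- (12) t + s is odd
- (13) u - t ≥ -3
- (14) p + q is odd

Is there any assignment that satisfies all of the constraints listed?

The assignment p = 1, q = 0, r = 4, s = 4, t = 1, u = 0 works:
  constraint 3 holds since s - u = 4.
  constraint 13 holds since u - t = -1.
The rest check out directly.

Satisfiable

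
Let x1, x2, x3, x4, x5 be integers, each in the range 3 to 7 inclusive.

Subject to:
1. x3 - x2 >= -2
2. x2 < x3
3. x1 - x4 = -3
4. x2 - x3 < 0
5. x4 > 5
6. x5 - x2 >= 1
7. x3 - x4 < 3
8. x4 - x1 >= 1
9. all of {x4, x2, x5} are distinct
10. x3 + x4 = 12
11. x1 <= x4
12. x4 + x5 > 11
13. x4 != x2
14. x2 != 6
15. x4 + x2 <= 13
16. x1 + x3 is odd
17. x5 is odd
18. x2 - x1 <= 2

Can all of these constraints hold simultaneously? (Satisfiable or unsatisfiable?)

Satisfiable

Setting (x1, x2, x3, x4, x5) = (3, 5, 6, 6, 7) satisfies everything: constraint 1: x3 - x2 = 1; constraint 3: x1 - x4 = -3; constraint 4: x2 - x3 = -1, and the others follow.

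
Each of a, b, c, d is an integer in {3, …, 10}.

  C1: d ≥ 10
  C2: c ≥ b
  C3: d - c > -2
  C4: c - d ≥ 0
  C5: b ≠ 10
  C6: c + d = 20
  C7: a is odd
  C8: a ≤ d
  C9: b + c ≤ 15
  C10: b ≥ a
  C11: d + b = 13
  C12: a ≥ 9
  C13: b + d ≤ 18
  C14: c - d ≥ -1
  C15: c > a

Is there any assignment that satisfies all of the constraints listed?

From constraints 10 and 12: b ≥ a ≥ 9. From constraint 1: d ≥ 10. Hence b + d ≥ 19. But constraint 13 requires b + d ≤ 18, and 18 < 19. Contradiction.

Unsatisfiable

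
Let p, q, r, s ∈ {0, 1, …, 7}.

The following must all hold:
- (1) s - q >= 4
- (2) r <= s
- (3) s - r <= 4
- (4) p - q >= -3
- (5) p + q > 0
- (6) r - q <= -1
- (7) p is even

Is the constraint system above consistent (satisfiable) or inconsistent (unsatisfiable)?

Unsatisfiable

Constraints 1, 3, and 6 give r − s ≥ -4, s − q ≥ 4, q − r ≥ 1.
Adding all 3 inequalities: the left sides telescope to 0, and the right sides sum to (-4) + 4 + 1 = 1. So 0 ≥ 1, which is false.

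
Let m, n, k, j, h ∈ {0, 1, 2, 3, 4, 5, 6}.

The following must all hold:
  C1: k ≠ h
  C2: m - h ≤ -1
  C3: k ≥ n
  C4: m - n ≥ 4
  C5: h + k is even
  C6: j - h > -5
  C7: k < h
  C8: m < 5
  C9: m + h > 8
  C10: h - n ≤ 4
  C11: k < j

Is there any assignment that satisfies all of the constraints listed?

Unsatisfiable

Constraints 2, 4, and 10 give m − n ≥ 4, n − h ≥ -4, h − m ≥ 1.
Adding all 3 inequalities: the left sides telescope to 0, and the right sides sum to 4 + (-4) + 1 = 1. So 0 ≥ 1, which is false.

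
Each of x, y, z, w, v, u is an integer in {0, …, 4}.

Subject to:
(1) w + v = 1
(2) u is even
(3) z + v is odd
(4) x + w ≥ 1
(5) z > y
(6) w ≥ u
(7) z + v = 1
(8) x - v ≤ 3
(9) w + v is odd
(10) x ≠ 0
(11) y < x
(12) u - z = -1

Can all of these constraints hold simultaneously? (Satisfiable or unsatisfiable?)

Satisfiable

The assignment x = 1, y = 0, z = 1, w = 1, v = 0, u = 0 works:
  constraint 1 holds since w + v = 1.
  constraint 4 holds since x + w = 2.
The rest check out directly.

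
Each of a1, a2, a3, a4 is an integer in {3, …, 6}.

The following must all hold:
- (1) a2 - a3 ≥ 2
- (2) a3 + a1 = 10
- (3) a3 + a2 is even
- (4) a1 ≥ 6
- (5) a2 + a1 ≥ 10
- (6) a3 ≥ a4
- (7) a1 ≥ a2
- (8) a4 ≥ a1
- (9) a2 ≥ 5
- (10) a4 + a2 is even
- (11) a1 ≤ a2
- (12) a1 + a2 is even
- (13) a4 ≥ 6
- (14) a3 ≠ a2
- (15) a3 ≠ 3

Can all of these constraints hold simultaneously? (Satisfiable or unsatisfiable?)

Unsatisfiable

From constraints 6 and 13: a3 ≥ a4 ≥ 6. From constraints 7 and 9: a1 ≥ a2 ≥ 5. Hence a3 + a1 ≥ 11. But constraint 2 requires a3 + a1 = 10, and 10 < 11. Contradiction.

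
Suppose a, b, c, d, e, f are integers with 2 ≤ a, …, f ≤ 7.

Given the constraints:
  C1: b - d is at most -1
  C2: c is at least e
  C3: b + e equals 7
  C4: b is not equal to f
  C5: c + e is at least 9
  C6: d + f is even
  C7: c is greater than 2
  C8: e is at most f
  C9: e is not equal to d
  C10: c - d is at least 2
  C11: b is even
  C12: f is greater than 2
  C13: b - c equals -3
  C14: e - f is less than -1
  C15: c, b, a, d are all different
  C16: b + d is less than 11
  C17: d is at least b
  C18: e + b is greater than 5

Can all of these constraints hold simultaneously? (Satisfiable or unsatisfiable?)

Satisfiable

Setting (a, b, c, d, e, f) = (3, 4, 7, 5, 3, 5) satisfies everything: constraint 1: b - d = -1; constraint 3: b + e = 7, and the others follow.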